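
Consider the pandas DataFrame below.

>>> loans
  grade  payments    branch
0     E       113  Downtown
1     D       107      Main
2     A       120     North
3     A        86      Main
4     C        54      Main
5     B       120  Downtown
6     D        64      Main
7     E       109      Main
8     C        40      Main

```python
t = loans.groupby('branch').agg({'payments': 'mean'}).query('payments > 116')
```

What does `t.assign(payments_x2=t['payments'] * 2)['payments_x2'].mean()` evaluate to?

group by branch, mean of payments:
            payments
branch              
Downtown  116.500000
Main       76.666667
North     120.000000
filter rows where payments > 116:
          payments
branch            
Downtown     116.5
North        120.0
add column payments_x2 = t['payments'] * 2:
          payments  payments_x2
branch                         
Downtown     116.5        233.0
North        120.0        240.0
Hence 236.5.

236.5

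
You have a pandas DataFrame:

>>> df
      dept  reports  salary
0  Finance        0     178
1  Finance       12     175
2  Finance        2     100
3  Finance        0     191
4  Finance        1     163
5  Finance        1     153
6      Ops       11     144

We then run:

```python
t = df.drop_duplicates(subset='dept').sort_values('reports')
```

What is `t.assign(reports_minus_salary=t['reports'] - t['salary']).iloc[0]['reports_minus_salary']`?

drop duplicate dept (keep=first):
      dept  reports  salary
0  Finance        0     178
6      Ops       11     144
sort by reports:
      dept  reports  salary
0  Finance        0     178
6      Ops       11     144
add column reports_minus_salary = t['reports'] - t['salary']:
      dept  reports  salary  reports_minus_salary
0  Finance        0     178                  -178
6      Ops       11     144                  -133
value at position 0, column 'reports_minus_salary' → -178

-178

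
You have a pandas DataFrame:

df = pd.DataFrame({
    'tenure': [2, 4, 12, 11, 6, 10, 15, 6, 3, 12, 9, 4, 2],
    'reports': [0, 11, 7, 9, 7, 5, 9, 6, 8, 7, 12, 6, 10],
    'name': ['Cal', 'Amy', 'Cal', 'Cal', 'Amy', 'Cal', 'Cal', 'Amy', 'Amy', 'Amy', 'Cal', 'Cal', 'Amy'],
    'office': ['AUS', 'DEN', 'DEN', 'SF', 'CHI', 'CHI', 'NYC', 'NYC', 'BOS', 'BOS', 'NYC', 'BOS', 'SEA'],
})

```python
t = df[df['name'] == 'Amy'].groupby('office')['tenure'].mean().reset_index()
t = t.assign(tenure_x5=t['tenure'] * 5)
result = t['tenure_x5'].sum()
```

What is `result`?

127.5

filter rows where name == 'Amy':
    tenure  reports name office
1        4       11  Amy    DEN
4        6        7  Amy    CHI
7        6        6  Amy    NYC
8        3        8  Amy    BOS
9       12        7  Amy    BOS
12       2       10  Amy    SEA
group by office, mean of tenure:
office
BOS    7.5
CHI    6.0
DEN    4.0
NYC    6.0
SEA    2.0
Name: tenure, dtype: float64
reset_index():
  office  tenure
0    BOS     7.5
1    CHI     6.0
2    DEN     4.0
3    NYC     6.0
4    SEA     2.0
add column tenure_x5 = t['tenure'] * 5:
  office  tenure  tenure_x5
0    BOS     7.5       37.5
1    CHI     6.0       30.0
2    DEN     4.0       20.0
3    NYC     6.0       30.0
4    SEA     2.0       10.0
The sum of column 'tenure_x5' is 127.5.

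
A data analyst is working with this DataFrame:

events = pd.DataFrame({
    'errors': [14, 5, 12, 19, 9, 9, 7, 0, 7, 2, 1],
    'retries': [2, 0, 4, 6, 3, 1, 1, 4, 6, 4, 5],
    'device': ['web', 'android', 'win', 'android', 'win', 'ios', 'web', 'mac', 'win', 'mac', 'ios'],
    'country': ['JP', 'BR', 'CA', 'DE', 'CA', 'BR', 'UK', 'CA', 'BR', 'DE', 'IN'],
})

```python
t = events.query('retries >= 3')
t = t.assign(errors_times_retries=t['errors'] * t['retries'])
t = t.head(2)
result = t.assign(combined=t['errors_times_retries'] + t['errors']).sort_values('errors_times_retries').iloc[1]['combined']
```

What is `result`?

133

filter rows where retries >= 3:
    errors  retries   device country
2       12        4      win      CA
3       19        6  android      DE
4        9        3      win      CA
7        0        4      mac      CA
8        7        6      win      BR
9        2        4      mac      DE
10       1        5      ios      IN
add column errors_times_retries = t['errors'] * t['retries']:
    errors  retries   device country  errors_times_retries
2       12        4      win      CA                    48
3       19        6  android      DE                   114
4        9        3      win      CA                    27
7        0        4      mac      CA                     0
8        7        6      win      BR                    42
9        2        4      mac      DE                     8
10       1        5      ios      IN                     5
take first 2 rows:
   errors  retries   device country  errors_times_retries
2      12        4      win      CA                    48
3      19        6  android      DE                   114
add column combined = t['errors_times_retries'] + t['errors']:
   errors  retries   device country  errors_times_retries  combined
2      12        4      win      CA                    48        60
3      19        6  android      DE                   114       133
sort by errors_times_retries:
   errors  retries   device country  errors_times_retries  combined
2      12        4      win      CA                    48        60
3      19        6  android      DE                   114       133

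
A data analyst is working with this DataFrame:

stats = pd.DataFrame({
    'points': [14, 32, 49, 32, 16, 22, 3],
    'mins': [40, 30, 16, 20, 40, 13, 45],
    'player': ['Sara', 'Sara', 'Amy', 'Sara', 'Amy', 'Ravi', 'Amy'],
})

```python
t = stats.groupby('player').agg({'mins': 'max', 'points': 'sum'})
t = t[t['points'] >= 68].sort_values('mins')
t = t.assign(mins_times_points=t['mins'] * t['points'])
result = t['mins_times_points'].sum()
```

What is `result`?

group by player: max(mins), sum(points):
        mins  points
player              
Amy       45      68
Ravi      13      22
Sara      40      78
filter rows where points >= 68:
        mins  points
player              
Amy       45      68
Sara      40      78
sort by mins:
        mins  points
player              
Sara      40      78
Amy       45      68
add column mins_times_points = t['mins'] * t['points']:
        mins  points  mins_times_points
player                                 
Sara      40      78               3120
Amy       45      68               3060
The sum of column 'mins_times_points' is 6180.

6180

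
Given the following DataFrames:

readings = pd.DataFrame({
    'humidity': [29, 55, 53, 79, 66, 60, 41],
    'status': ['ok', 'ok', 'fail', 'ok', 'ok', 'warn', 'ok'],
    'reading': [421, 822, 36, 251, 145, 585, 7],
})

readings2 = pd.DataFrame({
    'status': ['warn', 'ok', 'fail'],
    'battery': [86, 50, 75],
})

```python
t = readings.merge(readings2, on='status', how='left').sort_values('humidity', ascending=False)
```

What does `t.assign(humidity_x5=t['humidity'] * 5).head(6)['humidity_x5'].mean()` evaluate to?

295.0

merge on 'status' (how='left') → 7 rows:
   humidity status  reading  battery
0        29     ok      421       50
1        55     ok      822       50
2        53   fail       36       75
3        79     ok      251       50
4        66     ok      145       50
5        60   warn      585       86
6        41     ok        7       50
sort by humidity descending:
   humidity status  reading  battery
3        79     ok      251       50
4        66     ok      145       50
5        60   warn      585       86
1        55     ok      822       50
2        53   fail       36       75
6        41     ok        7       50
0        29     ok      421       50
add column humidity_x5 = t['humidity'] * 5:
   humidity status  reading  battery  humidity_x5
3        79     ok      251       50          395
4        66     ok      145       50          330
5        60   warn      585       86          300
1        55     ok      822       50          275
2        53   fail       36       75          265
6        41     ok        7       50          205
0        29     ok      421       50          145
take first 6 rows:
   humidity status  reading  battery  humidity_x5
3        79     ok      251       50          395
4        66     ok      145       50          330
5        60   warn      585       86          300
1        55     ok      822       50          275
2        53   fail       36       75          265
6        41     ok        7       50          205
mean of column 'humidity_x5' → 295.0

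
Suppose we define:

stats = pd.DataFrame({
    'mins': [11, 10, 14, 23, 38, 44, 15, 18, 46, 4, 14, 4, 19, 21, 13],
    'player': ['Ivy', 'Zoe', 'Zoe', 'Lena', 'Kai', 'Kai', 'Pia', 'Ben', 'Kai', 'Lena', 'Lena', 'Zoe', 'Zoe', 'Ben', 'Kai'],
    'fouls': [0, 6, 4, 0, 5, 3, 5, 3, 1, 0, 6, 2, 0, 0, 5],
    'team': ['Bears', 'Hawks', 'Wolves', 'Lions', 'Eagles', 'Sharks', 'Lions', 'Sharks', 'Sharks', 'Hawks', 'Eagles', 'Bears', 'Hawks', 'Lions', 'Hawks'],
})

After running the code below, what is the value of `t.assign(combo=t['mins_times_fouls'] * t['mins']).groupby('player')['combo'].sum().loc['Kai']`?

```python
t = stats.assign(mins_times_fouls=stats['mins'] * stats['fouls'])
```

15989

add column mins_times_fouls = stats['mins'] * stats['fouls']:
    mins player  fouls    team  mins_times_fouls
0     11    Ivy      0   Bears                 0
1     10    Zoe      6   Hawks                60
2     14    Zoe      4  Wolves                56
3     23   Lena      0   Lions                 0
4     38    Kai      5  Eagles               190
5     44    Kai      3  Sharks               132
6     15    Pia      5   Lions                75
7     18    Ben      3  Sharks                54
8     46    Kai      1  Sharks                46
9      4   Lena      0   Hawks                 0
10    14   Lena      6  Eagles                84
11     4    Zoe      2   Bears                 8
12    19    Zoe      0   Hawks                 0
13    21    Ben      0   Lions                 0
14    13    Kai      5   Hawks                65
add column combo = t['mins_times_fouls'] * t['mins']:
    mins player  fouls    team  mins_times_fouls  combo
0     11    Ivy      0   Bears                 0      0
1     10    Zoe      6   Hawks                60    600
2     14    Zoe      4  Wolves                56    784
3     23   Lena      0   Lions                 0      0
4     38    Kai      5  Eagles               190   7220
5     44    Kai      3  Sharks               132   5808
6     15    Pia      5   Lions                75   1125
7     18    Ben      3  Sharks                54    972
8     46    Kai      1  Sharks                46   2116
9      4   Lena      0   Hawks                 0      0
10    14   Lena      6  Eagles                84   1176
11     4    Zoe      2   Bears                 8     32
12    19    Zoe      0   Hawks                 0      0
13    21    Ben      0   Lions                 0      0
14    13    Kai      5   Hawks                65    845
group by player, sum of combo:
player
Ben       972
Ivy         0
Kai     15989
Lena     1176
Pia      1125
Zoe      1416
Name: combo, dtype: int64
value at index 'Kai' → 15989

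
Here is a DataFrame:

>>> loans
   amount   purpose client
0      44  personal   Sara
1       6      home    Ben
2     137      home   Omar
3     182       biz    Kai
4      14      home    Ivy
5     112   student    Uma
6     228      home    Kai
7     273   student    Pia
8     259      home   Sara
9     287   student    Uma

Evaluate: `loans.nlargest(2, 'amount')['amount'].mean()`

280.0

take 2 rows with largest amount:
   amount  purpose client
9     287  student    Uma
7     273  student    Pia
Taking the mean of column 'amount' gives 280.0.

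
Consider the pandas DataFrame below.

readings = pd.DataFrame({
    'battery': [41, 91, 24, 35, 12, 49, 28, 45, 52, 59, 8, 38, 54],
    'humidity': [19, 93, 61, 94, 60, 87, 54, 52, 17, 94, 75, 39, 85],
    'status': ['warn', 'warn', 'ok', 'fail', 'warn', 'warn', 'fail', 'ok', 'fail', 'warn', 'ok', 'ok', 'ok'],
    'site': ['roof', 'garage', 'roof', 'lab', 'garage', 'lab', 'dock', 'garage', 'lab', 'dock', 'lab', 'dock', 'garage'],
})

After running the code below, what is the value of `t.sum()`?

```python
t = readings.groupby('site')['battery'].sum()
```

536

group by site, sum of battery:
site
dock      125
garage    202
lab       144
roof       65
Name: battery, dtype: int64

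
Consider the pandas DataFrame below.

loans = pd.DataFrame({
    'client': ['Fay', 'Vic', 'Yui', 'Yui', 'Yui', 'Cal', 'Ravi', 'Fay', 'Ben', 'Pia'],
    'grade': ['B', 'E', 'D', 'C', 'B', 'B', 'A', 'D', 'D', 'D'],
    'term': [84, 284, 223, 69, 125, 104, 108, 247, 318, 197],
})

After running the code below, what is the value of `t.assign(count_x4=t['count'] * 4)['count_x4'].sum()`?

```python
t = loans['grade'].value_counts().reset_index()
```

value_counts of grade:
grade
D    4
B    3
E    1
C    1
A    1
Name: count, dtype: int64
reset_index():
  grade  count
0     D      4
1     B      3
2     E      1
3     C      1
4     A      1
add column count_x4 = t['count'] * 4:
  grade  count  count_x4
0     D      4        16
1     B      3        12
2     E      1         4
3     C      1         4
4     A      1         4
Finally, sum of column 'count_x4' = 40.

40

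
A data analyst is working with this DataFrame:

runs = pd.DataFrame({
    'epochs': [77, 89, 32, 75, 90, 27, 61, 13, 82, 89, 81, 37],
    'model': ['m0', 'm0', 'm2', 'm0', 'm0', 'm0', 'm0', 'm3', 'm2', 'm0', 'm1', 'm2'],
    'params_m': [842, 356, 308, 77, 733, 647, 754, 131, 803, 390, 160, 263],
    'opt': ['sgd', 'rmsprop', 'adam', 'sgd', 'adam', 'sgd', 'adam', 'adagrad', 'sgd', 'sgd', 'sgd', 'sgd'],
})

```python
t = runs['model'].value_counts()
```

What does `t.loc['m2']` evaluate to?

value_counts of model:
model
m0    7
m2    3
m3    1
m1    1
Name: count, dtype: int64

3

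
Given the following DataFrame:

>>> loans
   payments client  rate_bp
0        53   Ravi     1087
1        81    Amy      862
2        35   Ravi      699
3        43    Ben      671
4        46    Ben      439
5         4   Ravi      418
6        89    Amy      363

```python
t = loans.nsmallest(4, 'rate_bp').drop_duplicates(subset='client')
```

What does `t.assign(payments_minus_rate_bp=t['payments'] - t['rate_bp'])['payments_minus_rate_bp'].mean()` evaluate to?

take 4 rows with smallest rate_bp:
   payments client  rate_bp
6        89    Amy      363
5         4   Ravi      418
4        46    Ben      439
3        43    Ben      671
drop duplicate client (keep=first):
   payments client  rate_bp
6        89    Amy      363
5         4   Ravi      418
4        46    Ben      439
add column payments_minus_rate_bp = t['payments'] - t['rate_bp']:
   payments client  rate_bp  payments_minus_rate_bp
6        89    Amy      363                    -274
5         4   Ravi      418                    -414
4        46    Ben      439                    -393

-360.333333333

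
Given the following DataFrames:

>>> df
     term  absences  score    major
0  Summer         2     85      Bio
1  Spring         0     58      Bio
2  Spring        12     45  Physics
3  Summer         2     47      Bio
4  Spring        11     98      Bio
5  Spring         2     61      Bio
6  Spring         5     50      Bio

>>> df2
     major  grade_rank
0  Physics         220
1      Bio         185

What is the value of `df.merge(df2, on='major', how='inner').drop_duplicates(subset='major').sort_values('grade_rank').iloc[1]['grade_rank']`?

220

merge on 'major' (how='inner') → 7 rows:
     term  absences  score    major  grade_rank
0  Summer         2     85      Bio         185
1  Spring         0     58      Bio         185
2  Spring        12     45  Physics         220
3  Summer         2     47      Bio         185
4  Spring        11     98      Bio         185
5  Spring         2     61      Bio         185
6  Spring         5     50      Bio         185
drop duplicate major (keep=first):
     term  absences  score    major  grade_rank
0  Summer         2     85      Bio         185
2  Spring        12     45  Physics         220
sort by grade_rank:
     term  absences  score    major  grade_rank
0  Summer         2     85      Bio         185
2  Spring        12     45  Physics         220
Finally, value at position 1, column 'grade_rank' = 220.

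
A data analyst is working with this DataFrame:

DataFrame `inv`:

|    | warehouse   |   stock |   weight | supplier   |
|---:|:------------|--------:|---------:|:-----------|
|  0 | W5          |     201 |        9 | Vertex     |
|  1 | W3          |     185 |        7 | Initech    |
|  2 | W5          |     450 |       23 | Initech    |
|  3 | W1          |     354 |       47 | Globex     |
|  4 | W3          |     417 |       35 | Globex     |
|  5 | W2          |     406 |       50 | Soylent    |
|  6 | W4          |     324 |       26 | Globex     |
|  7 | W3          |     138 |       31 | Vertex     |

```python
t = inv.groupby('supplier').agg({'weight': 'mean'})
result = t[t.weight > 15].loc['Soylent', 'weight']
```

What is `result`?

group by supplier, mean of weight:
          weight
supplier        
Globex      36.0
Initech     15.0
Soylent     50.0
Vertex      20.0
filter rows where weight > 15:
          weight
supplier        
Globex      36.0
Soylent     50.0
Vertex      20.0
Reading off the value at row 'Soylent', column 'weight', we get 50.0.

50.0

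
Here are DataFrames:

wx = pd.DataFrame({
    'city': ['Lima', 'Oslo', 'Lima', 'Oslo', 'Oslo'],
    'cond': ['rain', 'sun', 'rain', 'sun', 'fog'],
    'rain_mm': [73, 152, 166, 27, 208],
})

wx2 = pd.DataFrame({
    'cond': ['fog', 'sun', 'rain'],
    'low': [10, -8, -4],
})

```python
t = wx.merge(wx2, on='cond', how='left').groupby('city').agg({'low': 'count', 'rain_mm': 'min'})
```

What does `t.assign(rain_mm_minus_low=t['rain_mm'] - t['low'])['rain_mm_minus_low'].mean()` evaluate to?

merge on 'cond' (how='left') → 5 rows:
   city  cond  rain_mm  low
0  Lima  rain       73   -4
1  Oslo   sun      152   -8
2  Lima  rain      166   -4
3  Oslo   sun       27   -8
4  Oslo   fog      208   10
group by city: count(low), min(rain_mm):
      low  rain_mm
city              
Lima    2       73
Oslo    3       27
add column rain_mm_minus_low = t['rain_mm'] - t['low']:
      low  rain_mm  rain_mm_minus_low
city                                 
Lima    2       73                 71
Oslo    3       27                 24
Taking the mean of column 'rain_mm_minus_low' gives 47.5.

47.5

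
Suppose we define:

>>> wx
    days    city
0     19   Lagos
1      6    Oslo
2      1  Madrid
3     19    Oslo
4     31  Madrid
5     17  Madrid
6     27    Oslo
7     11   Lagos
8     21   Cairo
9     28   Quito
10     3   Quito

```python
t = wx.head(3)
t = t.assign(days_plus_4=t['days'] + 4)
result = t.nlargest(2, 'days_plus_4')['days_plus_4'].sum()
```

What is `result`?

33

take first 3 rows:
   days    city
0    19   Lagos
1     6    Oslo
2     1  Madrid
add column days_plus_4 = t['days'] + 4:
   days    city  days_plus_4
0    19   Lagos           23
1     6    Oslo           10
2     1  Madrid            5
take 2 rows with largest days_plus_4:
   days   city  days_plus_4
0    19  Lagos           23
1     6   Oslo           10
Finally, sum of column 'days_plus_4' = 33.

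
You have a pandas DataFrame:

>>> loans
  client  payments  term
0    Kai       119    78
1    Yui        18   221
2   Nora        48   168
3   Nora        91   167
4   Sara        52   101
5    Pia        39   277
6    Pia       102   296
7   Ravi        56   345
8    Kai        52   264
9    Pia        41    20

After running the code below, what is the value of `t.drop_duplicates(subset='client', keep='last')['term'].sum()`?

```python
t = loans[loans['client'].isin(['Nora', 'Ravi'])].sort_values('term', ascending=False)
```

filter rows where client in ['Nora', 'Ravi']:
  client  payments  term
2   Nora        48   168
3   Nora        91   167
7   Ravi        56   345
sort by term descending:
  client  payments  term
7   Ravi        56   345
2   Nora        48   168
3   Nora        91   167
drop duplicate client (keep=last):
  client  payments  term
7   Ravi        56   345
3   Nora        91   167
Taking the sum of column 'term' gives 512.

512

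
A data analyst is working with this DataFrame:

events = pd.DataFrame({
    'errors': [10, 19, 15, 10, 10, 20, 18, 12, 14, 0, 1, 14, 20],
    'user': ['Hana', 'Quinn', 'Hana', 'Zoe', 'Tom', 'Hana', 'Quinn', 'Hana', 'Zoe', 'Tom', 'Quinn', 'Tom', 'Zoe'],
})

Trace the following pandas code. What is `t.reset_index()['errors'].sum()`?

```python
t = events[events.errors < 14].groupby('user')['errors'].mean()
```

27.0

filter rows where errors < 14:
    errors   user
0       10   Hana
3       10    Zoe
4       10    Tom
7       12   Hana
9        0    Tom
10       1  Quinn
group by user, mean of errors:
user
Hana     11.0
Quinn     1.0
Tom       5.0
Zoe      10.0
Name: errors, dtype: float64
reset_index():
    user  errors
0   Hana    11.0
1  Quinn     1.0
2    Tom     5.0
3    Zoe    10.0
Then the sum of column 'errors': 27.0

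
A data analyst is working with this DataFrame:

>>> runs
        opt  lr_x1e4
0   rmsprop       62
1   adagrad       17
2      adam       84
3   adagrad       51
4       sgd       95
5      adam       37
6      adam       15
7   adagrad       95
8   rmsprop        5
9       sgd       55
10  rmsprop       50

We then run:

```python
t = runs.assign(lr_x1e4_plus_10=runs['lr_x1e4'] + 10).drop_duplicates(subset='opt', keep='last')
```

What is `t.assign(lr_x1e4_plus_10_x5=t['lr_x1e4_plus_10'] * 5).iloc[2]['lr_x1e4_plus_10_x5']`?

add column lr_x1e4_plus_10 = runs['lr_x1e4'] + 10:
        opt  lr_x1e4  lr_x1e4_plus_10
0   rmsprop       62               72
1   adagrad       17               27
2      adam       84               94
3   adagrad       51               61
4       sgd       95              105
5      adam       37               47
6      adam       15               25
7   adagrad       95              105
8   rmsprop        5               15
9       sgd       55               65
10  rmsprop       50               60
drop duplicate opt (keep=last):
        opt  lr_x1e4  lr_x1e4_plus_10
6      adam       15               25
7   adagrad       95              105
9       sgd       55               65
10  rmsprop       50               60
add column lr_x1e4_plus_10_x5 = t['lr_x1e4_plus_10'] * 5:
        opt  lr_x1e4  lr_x1e4_plus_10  lr_x1e4_plus_10_x5
6      adam       15               25                 125
7   adagrad       95              105                 525
9       sgd       55               65                 325
10  rmsprop       50               60                 300
Taking the value at position 2, column 'lr_x1e4_plus_10_x5' gives 325.

325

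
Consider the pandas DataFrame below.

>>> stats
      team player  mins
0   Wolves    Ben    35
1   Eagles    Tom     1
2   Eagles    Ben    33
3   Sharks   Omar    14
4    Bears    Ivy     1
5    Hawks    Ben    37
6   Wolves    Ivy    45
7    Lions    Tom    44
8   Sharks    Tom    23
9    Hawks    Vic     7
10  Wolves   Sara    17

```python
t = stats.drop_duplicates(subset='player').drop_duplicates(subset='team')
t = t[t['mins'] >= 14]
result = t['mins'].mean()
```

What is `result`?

24.5

drop duplicate player (keep=first):
      team player  mins
0   Wolves    Ben    35
1   Eagles    Tom     1
3   Sharks   Omar    14
4    Bears    Ivy     1
9    Hawks    Vic     7
10  Wolves   Sara    17
drop duplicate team (keep=first):
     team player  mins
0  Wolves    Ben    35
1  Eagles    Tom     1
3  Sharks   Omar    14
4   Bears    Ivy     1
9   Hawks    Vic     7
filter rows where mins >= 14:
     team player  mins
0  Wolves    Ben    35
3  Sharks   Omar    14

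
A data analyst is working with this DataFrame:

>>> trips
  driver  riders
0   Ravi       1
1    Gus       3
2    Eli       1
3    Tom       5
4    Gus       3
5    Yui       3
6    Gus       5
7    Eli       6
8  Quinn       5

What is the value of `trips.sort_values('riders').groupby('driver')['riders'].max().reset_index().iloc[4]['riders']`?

sort by riders:
  driver  riders
0   Ravi       1
2    Eli       1
1    Gus       3
4    Gus       3
5    Yui       3
3    Tom       5
6    Gus       5
8  Quinn       5
7    Eli       6
group by driver, max of riders:
driver
Eli      6
Gus      5
Quinn    5
Ravi     1
Tom      5
Yui      3
Name: riders, dtype: int64
reset_index():
  driver  riders
0    Eli       6
1    Gus       5
2  Quinn       5
3   Ravi       1
4    Tom       5
5    Yui       3

5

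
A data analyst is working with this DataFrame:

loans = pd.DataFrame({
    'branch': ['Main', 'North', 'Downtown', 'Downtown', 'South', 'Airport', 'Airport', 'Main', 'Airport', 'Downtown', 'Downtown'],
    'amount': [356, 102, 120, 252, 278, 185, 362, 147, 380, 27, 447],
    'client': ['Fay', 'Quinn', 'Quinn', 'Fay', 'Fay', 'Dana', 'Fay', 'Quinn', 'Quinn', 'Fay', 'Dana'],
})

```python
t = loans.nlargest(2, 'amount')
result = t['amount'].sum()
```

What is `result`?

827

take 2 rows with largest amount:
      branch  amount client
10  Downtown     447   Dana
8    Airport     380  Quinn
So sum() = 827.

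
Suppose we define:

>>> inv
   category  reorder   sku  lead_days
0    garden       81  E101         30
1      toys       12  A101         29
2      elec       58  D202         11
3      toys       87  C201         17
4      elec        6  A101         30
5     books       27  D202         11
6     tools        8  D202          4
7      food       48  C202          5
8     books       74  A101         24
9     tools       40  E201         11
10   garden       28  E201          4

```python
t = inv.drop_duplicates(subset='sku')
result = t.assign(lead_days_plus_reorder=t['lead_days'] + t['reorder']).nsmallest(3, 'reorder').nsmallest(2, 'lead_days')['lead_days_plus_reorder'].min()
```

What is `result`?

drop duplicate sku (keep=first):
  category  reorder   sku  lead_days
0   garden       81  E101         30
1     toys       12  A101         29
2     elec       58  D202         11
3     toys       87  C201         17
7     food       48  C202          5
9    tools       40  E201         11
add column lead_days_plus_reorder = t['lead_days'] + t['reorder']:
  category  reorder   sku  lead_days  lead_days_plus_reorder
0   garden       81  E101         30                     111
1     toys       12  A101         29                      41
2     elec       58  D202         11                      69
3     toys       87  C201         17                     104
7     food       48  C202          5                      53
9    tools       40  E201         11                      51
take 3 rows with smallest reorder:
  category  reorder   sku  lead_days  lead_days_plus_reorder
1     toys       12  A101         29                      41
9    tools       40  E201         11                      51
7     food       48  C202          5                      53
take 2 rows with smallest lead_days:
  category  reorder   sku  lead_days  lead_days_plus_reorder
7     food       48  C202          5                      53
9    tools       40  E201         11                      51
Hence 51.

51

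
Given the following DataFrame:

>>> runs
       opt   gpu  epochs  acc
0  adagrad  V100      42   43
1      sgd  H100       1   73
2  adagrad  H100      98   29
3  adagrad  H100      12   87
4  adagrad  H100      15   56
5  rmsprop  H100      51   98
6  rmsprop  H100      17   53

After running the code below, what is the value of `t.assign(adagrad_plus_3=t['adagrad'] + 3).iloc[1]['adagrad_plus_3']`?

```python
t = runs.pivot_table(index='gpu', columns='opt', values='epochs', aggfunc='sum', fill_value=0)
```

45

pivot: rows=gpu, cols=opt, sum(epochs):
opt   adagrad  rmsprop  sgd
gpu                        
H100      125       68    1
V100       42        0    0
add column adagrad_plus_3 = t['adagrad'] + 3:
opt   adagrad  rmsprop  sgd  adagrad_plus_3
gpu                                        
H100      125       68    1             128
V100       42        0    0              45
value at position 1, column 'adagrad_plus_3' → 45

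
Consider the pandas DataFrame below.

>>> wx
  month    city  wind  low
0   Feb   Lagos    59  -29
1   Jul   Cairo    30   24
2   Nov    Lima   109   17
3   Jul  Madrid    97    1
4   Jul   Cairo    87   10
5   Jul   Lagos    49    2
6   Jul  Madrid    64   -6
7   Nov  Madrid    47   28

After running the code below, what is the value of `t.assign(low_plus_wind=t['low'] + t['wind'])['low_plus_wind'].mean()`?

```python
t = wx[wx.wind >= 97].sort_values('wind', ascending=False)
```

filter rows where wind >= 97:
  month    city  wind  low
2   Nov    Lima   109   17
3   Jul  Madrid    97    1
sort by wind descending:
  month    city  wind  low
2   Nov    Lima   109   17
3   Jul  Madrid    97    1
add column low_plus_wind = t['low'] + t['wind']:
  month    city  wind  low  low_plus_wind
2   Nov    Lima   109   17            126
3   Jul  Madrid    97    1             98
Reading off the mean of column 'low_plus_wind', we get 112.0.

112.0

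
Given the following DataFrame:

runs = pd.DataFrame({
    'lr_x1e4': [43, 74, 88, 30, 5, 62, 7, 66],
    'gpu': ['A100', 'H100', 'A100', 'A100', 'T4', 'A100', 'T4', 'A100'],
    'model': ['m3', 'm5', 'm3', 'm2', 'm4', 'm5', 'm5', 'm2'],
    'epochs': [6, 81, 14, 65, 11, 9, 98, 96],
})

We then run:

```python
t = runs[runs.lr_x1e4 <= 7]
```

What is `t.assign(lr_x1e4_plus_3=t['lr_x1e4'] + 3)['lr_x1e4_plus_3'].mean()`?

9.0

filter rows where lr_x1e4 <= 7:
   lr_x1e4 gpu model  epochs
4        5  T4    m4      11
6        7  T4    m5      98
add column lr_x1e4_plus_3 = t['lr_x1e4'] + 3:
   lr_x1e4 gpu model  epochs  lr_x1e4_plus_3
4        5  T4    m4      11               8
6        7  T4    m5      98              10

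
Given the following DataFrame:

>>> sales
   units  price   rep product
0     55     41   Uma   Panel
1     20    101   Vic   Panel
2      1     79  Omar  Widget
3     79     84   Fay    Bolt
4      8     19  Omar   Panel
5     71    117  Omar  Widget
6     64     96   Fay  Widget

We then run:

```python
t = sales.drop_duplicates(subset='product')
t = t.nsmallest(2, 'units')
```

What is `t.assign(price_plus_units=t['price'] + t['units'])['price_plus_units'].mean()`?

88.0

drop duplicate product (keep=first):
   units  price   rep product
0     55     41   Uma   Panel
2      1     79  Omar  Widget
3     79     84   Fay    Bolt
take 2 rows with smallest units:
   units  price   rep product
2      1     79  Omar  Widget
0     55     41   Uma   Panel
add column price_plus_units = t['price'] + t['units']:
   units  price   rep product  price_plus_units
2      1     79  Omar  Widget                80
0     55     41   Uma   Panel                96
The mean of column 'price_plus_units' is 88.0.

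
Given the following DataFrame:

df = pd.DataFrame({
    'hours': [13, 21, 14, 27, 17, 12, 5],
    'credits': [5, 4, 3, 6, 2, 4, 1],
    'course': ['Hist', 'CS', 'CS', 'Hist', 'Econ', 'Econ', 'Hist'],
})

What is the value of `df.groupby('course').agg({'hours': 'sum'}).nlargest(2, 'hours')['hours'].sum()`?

group by course, sum of hours:
        hours
course       
CS         35
Econ       29
Hist       45
take 2 rows with largest hours:
        hours
course       
Hist       45
CS         35

80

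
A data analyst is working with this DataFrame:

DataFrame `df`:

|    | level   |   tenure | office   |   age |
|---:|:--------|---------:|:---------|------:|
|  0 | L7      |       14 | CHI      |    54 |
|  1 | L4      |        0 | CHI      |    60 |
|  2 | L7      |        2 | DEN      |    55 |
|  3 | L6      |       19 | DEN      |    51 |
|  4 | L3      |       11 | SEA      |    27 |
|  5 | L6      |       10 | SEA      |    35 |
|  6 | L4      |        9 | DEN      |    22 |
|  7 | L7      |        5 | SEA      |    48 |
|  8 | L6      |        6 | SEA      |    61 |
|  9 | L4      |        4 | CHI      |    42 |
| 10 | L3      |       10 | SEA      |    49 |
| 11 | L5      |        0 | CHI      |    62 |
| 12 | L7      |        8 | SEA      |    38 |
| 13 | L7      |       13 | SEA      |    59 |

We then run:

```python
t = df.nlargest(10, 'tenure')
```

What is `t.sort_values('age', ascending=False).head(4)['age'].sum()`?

take 10 rows with largest tenure:
   level  tenure office  age
3     L6      19    DEN   51
0     L7      14    CHI   54
13    L7      13    SEA   59
4     L3      11    SEA   27
5     L6      10    SEA   35
10    L3      10    SEA   49
6     L4       9    DEN   22
12    L7       8    SEA   38
8     L6       6    SEA   61
7     L7       5    SEA   48
sort by age descending:
   level  tenure office  age
8     L6       6    SEA   61
13    L7      13    SEA   59
0     L7      14    CHI   54
3     L6      19    DEN   51
10    L3      10    SEA   49
7     L7       5    SEA   48
12    L7       8    SEA   38
5     L6      10    SEA   35
4     L3      11    SEA   27
6     L4       9    DEN   22
take first 4 rows:
   level  tenure office  age
8     L6       6    SEA   61
13    L7      13    SEA   59
0     L7      14    CHI   54
3     L6      19    DEN   51

225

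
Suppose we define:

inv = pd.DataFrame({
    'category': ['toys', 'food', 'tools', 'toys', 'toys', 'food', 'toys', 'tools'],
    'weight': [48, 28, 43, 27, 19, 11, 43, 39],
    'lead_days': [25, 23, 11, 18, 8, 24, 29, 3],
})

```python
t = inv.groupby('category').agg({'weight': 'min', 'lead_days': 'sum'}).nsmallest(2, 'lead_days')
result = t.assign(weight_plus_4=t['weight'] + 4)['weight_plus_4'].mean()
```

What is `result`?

group by category: min(weight), sum(lead_days):
          weight  lead_days
category                   
food          11         47
tools         39         14
toys          19         80
take 2 rows with smallest lead_days:
          weight  lead_days
category                   
tools         39         14
food          11         47
add column weight_plus_4 = t['weight'] + 4:
          weight  lead_days  weight_plus_4
category                                  
tools         39         14             43
food          11         47             15
The mean of column 'weight_plus_4' is 29.0.

29.0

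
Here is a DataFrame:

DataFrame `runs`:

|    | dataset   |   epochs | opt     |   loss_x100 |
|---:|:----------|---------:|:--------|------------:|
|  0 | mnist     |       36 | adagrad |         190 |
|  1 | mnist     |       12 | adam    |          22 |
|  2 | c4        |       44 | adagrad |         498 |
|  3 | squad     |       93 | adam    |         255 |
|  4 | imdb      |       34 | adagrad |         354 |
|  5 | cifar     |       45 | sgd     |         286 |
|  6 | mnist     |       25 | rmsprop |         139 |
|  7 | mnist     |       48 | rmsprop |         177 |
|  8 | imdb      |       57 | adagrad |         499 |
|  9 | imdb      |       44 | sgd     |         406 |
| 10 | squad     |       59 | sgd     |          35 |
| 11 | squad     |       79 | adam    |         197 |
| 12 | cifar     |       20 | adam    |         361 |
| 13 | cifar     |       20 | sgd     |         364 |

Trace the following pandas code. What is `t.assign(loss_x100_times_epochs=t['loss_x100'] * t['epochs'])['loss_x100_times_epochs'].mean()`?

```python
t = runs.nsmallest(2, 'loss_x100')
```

take 2 rows with smallest loss_x100:
   dataset  epochs   opt  loss_x100
1    mnist      12  adam         22
10   squad      59   sgd         35
add column loss_x100_times_epochs = t['loss_x100'] * t['epochs']:
   dataset  epochs   opt  loss_x100  loss_x100_times_epochs
1    mnist      12  adam         22                     264
10   squad      59   sgd         35                    2065
So mean() = 1164.5.

1164.5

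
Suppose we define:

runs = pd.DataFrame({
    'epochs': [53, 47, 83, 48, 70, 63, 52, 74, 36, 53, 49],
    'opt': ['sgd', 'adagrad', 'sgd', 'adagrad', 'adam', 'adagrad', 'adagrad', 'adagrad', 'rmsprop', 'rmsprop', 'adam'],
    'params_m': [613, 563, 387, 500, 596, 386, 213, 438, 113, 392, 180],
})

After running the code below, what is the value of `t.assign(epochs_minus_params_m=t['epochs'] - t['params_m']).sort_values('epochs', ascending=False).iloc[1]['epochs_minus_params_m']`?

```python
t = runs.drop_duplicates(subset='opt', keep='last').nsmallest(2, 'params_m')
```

-131

drop duplicate opt (keep=last):
    epochs      opt  params_m
2       83      sgd       387
7       74  adagrad       438
9       53  rmsprop       392
10      49     adam       180
take 2 rows with smallest params_m:
    epochs   opt  params_m
10      49  adam       180
2       83   sgd       387
add column epochs_minus_params_m = t['epochs'] - t['params_m']:
    epochs   opt  params_m  epochs_minus_params_m
10      49  adam       180                   -131
2       83   sgd       387                   -304
sort by epochs descending:
    epochs   opt  params_m  epochs_minus_params_m
2       83   sgd       387                   -304
10      49  adam       180                   -131
Hence -131.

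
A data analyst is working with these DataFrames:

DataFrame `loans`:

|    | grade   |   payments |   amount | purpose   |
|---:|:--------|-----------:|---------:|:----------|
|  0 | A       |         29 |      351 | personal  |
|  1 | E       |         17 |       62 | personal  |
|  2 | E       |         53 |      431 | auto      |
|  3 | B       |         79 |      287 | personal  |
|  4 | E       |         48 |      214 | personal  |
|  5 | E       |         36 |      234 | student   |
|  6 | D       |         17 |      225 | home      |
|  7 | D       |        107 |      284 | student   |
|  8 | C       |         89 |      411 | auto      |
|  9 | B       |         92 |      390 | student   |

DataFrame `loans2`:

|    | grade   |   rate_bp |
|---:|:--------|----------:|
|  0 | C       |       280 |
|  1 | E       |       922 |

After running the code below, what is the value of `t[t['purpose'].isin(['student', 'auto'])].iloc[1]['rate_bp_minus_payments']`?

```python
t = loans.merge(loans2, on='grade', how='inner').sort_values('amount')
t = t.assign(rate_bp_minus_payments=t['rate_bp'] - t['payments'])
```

merge on 'grade' (how='inner') → 5 rows:
  grade  payments  amount   purpose  rate_bp
0     E        17      62  personal      922
1     E        53     431      auto      922
2     E        48     214  personal      922
3     E        36     234   student      922
4     C        89     411      auto      280
sort by amount:
  grade  payments  amount   purpose  rate_bp
0     E        17      62  personal      922
2     E        48     214  personal      922
3     E        36     234   student      922
4     C        89     411      auto      280
1     E        53     431      auto      922
add column rate_bp_minus_payments = t['rate_bp'] - t['payments']:
  grade  payments  amount   purpose  rate_bp  rate_bp_minus_payments
0     E        17      62  personal      922                     905
2     E        48     214  personal      922                     874
3     E        36     234   student      922                     886
4     C        89     411      auto      280                     191
1     E        53     431      auto      922                     869
filter rows where purpose in ['student', 'auto']:
  grade  payments  amount  purpose  rate_bp  rate_bp_minus_payments
3     E        36     234  student      922                     886
4     C        89     411     auto      280                     191
1     E        53     431     auto      922                     869
value at position 1, column 'rate_bp_minus_payments' → 191

191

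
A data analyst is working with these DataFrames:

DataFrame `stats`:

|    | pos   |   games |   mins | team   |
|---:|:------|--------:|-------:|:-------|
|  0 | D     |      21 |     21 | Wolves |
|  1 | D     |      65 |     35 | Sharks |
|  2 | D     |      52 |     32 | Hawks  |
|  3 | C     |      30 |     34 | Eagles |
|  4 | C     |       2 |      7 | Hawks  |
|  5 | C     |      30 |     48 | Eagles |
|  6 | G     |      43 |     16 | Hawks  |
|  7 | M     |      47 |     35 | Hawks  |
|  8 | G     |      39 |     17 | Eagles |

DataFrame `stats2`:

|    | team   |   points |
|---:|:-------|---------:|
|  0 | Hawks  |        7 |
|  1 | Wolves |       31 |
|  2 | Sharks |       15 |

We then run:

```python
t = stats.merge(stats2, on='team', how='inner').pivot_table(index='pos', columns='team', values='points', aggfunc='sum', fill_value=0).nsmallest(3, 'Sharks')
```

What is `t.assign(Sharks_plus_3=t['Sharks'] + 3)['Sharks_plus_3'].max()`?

merge on 'team' (how='inner') → 6 rows:
  pos  games  mins    team  points
0   D     21    21  Wolves      31
1   D     65    35  Sharks      15
2   D     52    32   Hawks       7
3   C      2     7   Hawks       7
4   G     43    16   Hawks       7
5   M     47    35   Hawks       7
pivot: rows=pos, cols=team, sum(points):
team  Hawks  Sharks  Wolves
pos                        
C         7       0       0
D         7      15      31
G         7       0       0
M         7       0       0
take 3 rows with smallest Sharks:
team  Hawks  Sharks  Wolves
pos                        
C         7       0       0
G         7       0       0
M         7       0       0
add column Sharks_plus_3 = t['Sharks'] + 3:
team  Hawks  Sharks  Wolves  Sharks_plus_3
pos                                       
C         7       0       0              3
G         7       0       0              3
M         7       0       0              3
Finally, max of column 'Sharks_plus_3' = 3.

3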